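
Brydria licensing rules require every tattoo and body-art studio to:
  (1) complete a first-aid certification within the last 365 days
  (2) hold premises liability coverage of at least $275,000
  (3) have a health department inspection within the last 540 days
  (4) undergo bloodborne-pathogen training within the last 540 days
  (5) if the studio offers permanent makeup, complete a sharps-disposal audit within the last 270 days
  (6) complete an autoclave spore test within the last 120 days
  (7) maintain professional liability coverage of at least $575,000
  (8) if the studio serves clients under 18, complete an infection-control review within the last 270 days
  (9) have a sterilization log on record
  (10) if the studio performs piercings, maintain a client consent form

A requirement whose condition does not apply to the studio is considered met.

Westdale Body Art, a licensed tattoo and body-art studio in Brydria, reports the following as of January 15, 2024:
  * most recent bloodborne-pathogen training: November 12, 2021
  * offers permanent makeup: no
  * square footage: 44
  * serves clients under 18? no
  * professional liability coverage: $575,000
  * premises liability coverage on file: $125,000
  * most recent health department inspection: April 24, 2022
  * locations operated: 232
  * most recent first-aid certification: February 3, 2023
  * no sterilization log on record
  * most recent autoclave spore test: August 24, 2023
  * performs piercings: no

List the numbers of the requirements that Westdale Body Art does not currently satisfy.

2, 3, 4, 6, 9

1. first-aid certification 346 days ago vs limit 365 → met
2. premises liability coverage $125,000 < $275,000 → not met
3. health department inspection 631 days ago vs limit 540 → not met
4. bloodborne-pathogen training 794 days ago vs limit 540 → not met
5. condition 'offers permanent makeup' does not hold → requirement n/a → met
6. autoclave spore test 144 days ago vs limit 120 → not met
7. professional liability coverage $575,000 ≥ $575,000 → met
8. condition 'serves clients under 18' does not hold → requirement n/a → met
9. sterilization log absent → not met
10. condition 'performs piercings' does not hold → requirement n/a → met
Not met: 2, 3, 4, 6, 9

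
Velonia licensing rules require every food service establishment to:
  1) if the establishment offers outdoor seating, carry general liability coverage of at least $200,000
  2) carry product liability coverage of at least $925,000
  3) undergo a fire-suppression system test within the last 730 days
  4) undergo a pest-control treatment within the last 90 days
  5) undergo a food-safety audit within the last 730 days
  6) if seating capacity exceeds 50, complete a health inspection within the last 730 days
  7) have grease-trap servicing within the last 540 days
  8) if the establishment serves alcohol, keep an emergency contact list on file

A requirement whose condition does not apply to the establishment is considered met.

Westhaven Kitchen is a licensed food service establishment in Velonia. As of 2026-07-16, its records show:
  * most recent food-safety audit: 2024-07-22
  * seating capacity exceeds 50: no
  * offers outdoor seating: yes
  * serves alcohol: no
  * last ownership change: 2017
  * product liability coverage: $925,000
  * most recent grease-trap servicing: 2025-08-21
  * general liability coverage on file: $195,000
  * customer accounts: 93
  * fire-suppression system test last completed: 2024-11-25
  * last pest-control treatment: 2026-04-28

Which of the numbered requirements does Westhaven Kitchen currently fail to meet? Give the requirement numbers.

1. condition 'offers outdoor seating' holds; general liability coverage $195,000 < $200,000 → not met
2. product liability coverage $925,000 ≥ $925,000 → met
3. fire-suppression system test 598 days ago vs limit 730 → met
4. pest-control treatment 79 days ago vs limit 90 → met
5. food-safety audit 724 days ago vs limit 730 → met
6. condition 'seating capacity exceeds 50' does not hold → requirement n/a → met
7. grease-trap servicing 329 days ago vs limit 540 → met
8. condition 'serves alcohol' does not hold → requirement n/a → met
Not met: 1

1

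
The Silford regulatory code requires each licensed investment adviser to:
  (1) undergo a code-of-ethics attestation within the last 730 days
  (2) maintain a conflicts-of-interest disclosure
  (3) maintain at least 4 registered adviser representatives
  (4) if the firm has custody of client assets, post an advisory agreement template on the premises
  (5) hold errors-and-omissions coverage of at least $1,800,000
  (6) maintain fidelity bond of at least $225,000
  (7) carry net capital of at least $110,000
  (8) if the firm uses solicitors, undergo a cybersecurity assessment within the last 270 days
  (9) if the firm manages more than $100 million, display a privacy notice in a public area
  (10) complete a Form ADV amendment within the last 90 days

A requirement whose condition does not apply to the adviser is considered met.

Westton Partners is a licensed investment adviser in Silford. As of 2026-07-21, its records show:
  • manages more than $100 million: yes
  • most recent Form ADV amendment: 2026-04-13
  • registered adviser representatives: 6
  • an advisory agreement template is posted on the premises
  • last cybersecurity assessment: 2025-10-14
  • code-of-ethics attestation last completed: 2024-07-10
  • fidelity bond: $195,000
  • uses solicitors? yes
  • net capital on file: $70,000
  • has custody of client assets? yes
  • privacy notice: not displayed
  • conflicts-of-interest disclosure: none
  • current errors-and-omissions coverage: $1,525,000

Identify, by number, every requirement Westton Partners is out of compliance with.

1, 2, 5, 6, 7, 8, 9, 10

1. code-of-ethics attestation 741 days ago vs limit 730 → not met
2. conflicts-of-interest disclosure absent → not met
3. registered adviser representatives 6 ≥ 4 → met
4. condition 'has custody of client assets' holds; advisory agreement template present → met
5. errors-and-omissions coverage $1,525,000 < $1,800,000 → not met
6. fidelity bond $195,000 < $225,000 → not met
7. net capital $70,000 < $110,000 → not met
8. condition 'uses solicitors' holds; cybersecurity assessment 280 days ago vs limit 270 → not met
9. condition 'manages more than $100 million' holds; privacy notice absent → not met
10. Form ADV amendment 99 days ago vs limit 90 → not met
Not met: 1, 2, 5, 6, 7, 8, 9, 10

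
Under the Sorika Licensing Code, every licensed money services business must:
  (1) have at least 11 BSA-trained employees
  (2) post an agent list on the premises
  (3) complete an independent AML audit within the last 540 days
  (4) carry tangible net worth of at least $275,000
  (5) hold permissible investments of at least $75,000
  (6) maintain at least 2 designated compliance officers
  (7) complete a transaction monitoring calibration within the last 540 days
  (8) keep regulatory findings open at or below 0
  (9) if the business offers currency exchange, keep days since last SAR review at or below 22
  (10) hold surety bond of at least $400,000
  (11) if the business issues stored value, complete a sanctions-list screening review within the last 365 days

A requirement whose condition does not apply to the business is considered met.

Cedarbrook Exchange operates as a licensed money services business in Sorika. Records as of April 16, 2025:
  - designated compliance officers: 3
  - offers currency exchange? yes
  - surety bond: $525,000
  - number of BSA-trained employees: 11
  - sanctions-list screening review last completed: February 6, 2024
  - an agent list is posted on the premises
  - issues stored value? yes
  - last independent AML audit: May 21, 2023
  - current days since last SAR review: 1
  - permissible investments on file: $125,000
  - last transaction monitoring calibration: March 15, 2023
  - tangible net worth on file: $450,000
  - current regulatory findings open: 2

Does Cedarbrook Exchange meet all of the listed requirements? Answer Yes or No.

No

1. BSA-trained employees 11 ≥ 11 → met
2. agent list present → met
3. independent AML audit 696 days ago vs limit 540 → not met
4. tangible net worth $450,000 ≥ $275,000 → met
5. permissible investments $125,000 ≥ $75,000 → met
6. designated compliance officers 3 ≥ 2 → met
7. transaction monitoring calibration 763 days ago vs limit 540 → not met
8. regulatory findings open 2 > 0 → not met
9. condition 'offers currency exchange' holds; days since last SAR review 1 ≤ 22 → met
10. surety bond $525,000 ≥ $400,000 → met
11. condition 'issues stored value' holds; sanctions-list screening review 435 days ago vs limit 365 → not met
Not met: 3, 7, 8, 11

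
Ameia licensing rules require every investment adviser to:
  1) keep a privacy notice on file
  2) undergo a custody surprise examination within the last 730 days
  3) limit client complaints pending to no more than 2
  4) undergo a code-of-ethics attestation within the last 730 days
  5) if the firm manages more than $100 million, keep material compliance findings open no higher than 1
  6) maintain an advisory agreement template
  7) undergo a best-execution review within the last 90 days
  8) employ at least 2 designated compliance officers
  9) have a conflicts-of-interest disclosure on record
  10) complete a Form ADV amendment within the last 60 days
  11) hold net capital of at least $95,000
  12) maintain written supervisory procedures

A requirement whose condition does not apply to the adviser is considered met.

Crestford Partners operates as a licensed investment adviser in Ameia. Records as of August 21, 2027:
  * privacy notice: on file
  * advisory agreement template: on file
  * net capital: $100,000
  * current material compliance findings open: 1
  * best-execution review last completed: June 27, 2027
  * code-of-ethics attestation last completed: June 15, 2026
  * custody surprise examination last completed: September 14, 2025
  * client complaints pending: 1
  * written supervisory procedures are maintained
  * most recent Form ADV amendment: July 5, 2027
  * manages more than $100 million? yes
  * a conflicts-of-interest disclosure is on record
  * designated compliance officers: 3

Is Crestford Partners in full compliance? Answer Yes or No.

1. privacy notice present → met
2. custody surprise examination 706 days ago vs limit 730 → met
3. client complaints pending 1 ≤ 2 → met
4. code-of-ethics attestation 432 days ago vs limit 730 → met
5. condition 'manages more than $100 million' holds; material compliance findings open 1 ≤ 1 → met
6. advisory agreement template present → met
7. best-execution review 55 days ago vs limit 90 → met
8. designated compliance officers 3 ≥ 2 → met
9. conflicts-of-interest disclosure present → met
10. Form ADV amendment 47 days ago vs limit 60 → met
11. net capital $100,000 ≥ $95,000 → met
12. written supervisory procedures present → met
All met.

Yes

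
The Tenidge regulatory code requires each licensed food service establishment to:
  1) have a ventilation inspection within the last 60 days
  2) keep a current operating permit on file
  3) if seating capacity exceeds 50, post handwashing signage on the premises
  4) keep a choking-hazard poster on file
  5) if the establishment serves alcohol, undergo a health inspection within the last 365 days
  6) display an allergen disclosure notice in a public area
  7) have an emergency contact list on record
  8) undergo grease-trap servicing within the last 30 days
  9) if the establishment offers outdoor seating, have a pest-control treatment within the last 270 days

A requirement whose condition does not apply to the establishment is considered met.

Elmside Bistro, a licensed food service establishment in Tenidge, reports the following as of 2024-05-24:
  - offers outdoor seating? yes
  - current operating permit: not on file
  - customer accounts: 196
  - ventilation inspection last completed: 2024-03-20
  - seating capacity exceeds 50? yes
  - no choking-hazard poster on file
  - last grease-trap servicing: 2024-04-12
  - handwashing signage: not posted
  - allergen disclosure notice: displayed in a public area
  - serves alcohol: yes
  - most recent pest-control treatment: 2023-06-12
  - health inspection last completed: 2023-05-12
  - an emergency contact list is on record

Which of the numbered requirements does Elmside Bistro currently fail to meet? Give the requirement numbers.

1. ventilation inspection 65 days ago vs limit 60 → not met
2. current operating permit absent → not met
3. condition 'seating capacity exceeds 50' holds; handwashing signage absent → not met
4. choking-hazard poster absent → not met
5. condition 'serves alcohol' holds; health inspection 378 days ago vs limit 365 → not met
6. allergen disclosure notice present → met
7. emergency contact list present → met
8. grease-trap servicing 42 days ago vs limit 30 → not met
9. condition 'offers outdoor seating' holds; pest-control treatment 347 days ago vs limit 270 → not met
Not met: 1, 2, 3, 4, 5, 8, 9

1, 2, 3, 4, 5, 8, 9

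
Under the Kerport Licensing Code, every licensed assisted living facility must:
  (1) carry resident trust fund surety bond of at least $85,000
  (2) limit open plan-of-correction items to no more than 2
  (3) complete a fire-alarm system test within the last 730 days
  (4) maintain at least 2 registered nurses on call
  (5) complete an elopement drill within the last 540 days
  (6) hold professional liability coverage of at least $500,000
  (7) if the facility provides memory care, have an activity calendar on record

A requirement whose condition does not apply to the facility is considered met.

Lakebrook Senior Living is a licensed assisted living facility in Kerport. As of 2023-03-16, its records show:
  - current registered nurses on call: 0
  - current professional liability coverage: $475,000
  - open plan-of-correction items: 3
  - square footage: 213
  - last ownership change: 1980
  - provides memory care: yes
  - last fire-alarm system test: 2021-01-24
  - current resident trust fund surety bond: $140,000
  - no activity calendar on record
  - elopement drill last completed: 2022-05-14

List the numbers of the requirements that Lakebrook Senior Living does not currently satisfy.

2, 3, 4, 6, 7

1. resident trust fund surety bond $140,000 ≥ $85,000 → met
2. open plan-of-correction items 3 > 2 → not met
3. fire-alarm system test 781 days ago vs limit 730 → not met
4. registered nurses on call 0 < 2 → not met
5. elopement drill 306 days ago vs limit 540 → met
6. professional liability coverage $475,000 < $500,000 → not met
7. condition 'provides memory care' holds; activity calendar absent → not met
Not met: 2, 3, 4, 6, 7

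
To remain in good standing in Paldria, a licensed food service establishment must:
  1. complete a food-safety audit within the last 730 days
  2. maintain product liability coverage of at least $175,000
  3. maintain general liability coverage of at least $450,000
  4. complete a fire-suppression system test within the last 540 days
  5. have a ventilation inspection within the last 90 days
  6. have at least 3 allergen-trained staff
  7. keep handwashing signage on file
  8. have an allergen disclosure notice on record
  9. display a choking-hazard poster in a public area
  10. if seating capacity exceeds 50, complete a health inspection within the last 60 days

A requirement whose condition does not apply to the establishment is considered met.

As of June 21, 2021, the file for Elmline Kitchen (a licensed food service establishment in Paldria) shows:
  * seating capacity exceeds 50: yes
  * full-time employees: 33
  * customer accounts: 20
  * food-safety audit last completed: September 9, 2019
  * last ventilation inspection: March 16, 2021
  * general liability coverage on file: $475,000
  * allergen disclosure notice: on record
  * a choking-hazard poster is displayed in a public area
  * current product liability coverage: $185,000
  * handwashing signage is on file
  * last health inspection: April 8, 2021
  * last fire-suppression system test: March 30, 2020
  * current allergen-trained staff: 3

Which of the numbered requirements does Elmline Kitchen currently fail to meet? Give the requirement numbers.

5, 10

1. food-safety audit 651 days ago vs limit 730 → met
2. product liability coverage $185,000 ≥ $175,000 → met
3. general liability coverage $475,000 ≥ $450,000 → met
4. fire-suppression system test 448 days ago vs limit 540 → met
5. ventilation inspection 97 days ago vs limit 90 → not met
6. allergen-trained staff 3 ≥ 3 → met
7. handwashing signage present → met
8. allergen disclosure notice present → met
9. choking-hazard poster present → met
10. condition 'seating capacity exceeds 50' holds; health inspection 74 days ago vs limit 60 → not met
Not met: 5, 10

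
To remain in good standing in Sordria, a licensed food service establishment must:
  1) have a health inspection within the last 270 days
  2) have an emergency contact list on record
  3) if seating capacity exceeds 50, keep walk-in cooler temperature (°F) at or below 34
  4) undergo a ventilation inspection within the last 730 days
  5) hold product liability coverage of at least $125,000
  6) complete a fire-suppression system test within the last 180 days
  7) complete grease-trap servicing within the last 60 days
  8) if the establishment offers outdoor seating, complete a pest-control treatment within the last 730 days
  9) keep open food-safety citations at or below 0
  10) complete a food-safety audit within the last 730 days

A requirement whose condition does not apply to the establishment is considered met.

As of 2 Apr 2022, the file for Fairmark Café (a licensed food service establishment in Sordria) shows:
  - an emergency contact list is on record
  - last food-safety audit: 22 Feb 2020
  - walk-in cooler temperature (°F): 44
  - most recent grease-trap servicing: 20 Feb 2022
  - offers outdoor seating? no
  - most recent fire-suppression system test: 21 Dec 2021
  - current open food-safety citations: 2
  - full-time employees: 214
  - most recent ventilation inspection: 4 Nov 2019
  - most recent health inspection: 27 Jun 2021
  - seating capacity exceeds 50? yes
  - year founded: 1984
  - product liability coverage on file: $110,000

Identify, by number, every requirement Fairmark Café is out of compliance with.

1, 3, 4, 5, 9, 10

1. health inspection 279 days ago vs limit 270 → not met
2. emergency contact list present → met
3. condition 'seating capacity exceeds 50' holds; walk-in cooler temperature (°F) 44 > 34 → not met
4. ventilation inspection 880 days ago vs limit 730 → not met
5. product liability coverage $110,000 < $125,000 → not met
6. fire-suppression system test 102 days ago vs limit 180 → met
7. grease-trap servicing 41 days ago vs limit 60 → met
8. condition 'offers outdoor seating' does not hold → requirement n/a → met
9. open food-safety citations 2 > 0 → not met
10. food-safety audit 770 days ago vs limit 730 → not met
Not met: 1, 3, 4, 5, 9, 10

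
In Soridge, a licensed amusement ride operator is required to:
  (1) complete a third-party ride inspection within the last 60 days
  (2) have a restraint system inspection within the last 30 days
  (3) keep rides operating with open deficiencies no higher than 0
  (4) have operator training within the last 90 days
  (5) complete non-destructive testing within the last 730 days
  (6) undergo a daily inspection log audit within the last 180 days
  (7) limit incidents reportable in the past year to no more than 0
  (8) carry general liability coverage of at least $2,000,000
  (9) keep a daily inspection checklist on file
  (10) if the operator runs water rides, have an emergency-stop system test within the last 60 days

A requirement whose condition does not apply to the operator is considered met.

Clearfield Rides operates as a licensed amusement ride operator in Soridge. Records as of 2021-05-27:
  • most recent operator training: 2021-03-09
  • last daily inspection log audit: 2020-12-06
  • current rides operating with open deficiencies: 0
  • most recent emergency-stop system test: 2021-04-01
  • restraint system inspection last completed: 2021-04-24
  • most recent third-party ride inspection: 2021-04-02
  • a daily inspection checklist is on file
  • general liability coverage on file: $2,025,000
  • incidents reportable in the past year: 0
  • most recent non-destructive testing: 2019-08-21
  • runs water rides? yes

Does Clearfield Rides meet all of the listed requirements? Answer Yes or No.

No

1. third-party ride inspection 55 days ago vs limit 60 → met
2. restraint system inspection 33 days ago vs limit 30 → not met
3. rides operating with open deficiencies 0 ≤ 0 → met
4. operator training 79 days ago vs limit 90 → met
5. non-destructive testing 645 days ago vs limit 730 → met
6. daily inspection log audit 172 days ago vs limit 180 → met
7. incidents reportable in the past year 0 ≤ 0 → met
8. general liability coverage $2,025,000 ≥ $2,000,000 → met
9. daily inspection checklist present → met
10. condition 'runs water rides' holds; emergency-stop system test 56 days ago vs limit 60 → met
Not met: 2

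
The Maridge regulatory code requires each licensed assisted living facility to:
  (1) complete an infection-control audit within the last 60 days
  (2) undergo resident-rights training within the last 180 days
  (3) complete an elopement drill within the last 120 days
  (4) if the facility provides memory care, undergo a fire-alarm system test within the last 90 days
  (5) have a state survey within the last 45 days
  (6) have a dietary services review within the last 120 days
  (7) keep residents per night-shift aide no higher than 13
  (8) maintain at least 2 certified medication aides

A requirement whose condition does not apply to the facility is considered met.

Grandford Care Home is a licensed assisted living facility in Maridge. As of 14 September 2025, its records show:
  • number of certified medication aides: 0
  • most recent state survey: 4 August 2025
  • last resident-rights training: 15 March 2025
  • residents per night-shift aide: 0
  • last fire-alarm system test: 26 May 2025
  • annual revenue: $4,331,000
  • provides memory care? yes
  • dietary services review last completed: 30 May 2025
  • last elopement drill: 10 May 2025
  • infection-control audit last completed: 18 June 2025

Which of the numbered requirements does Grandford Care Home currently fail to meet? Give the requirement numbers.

1. infection-control audit 88 days ago vs limit 60 → not met
2. resident-rights training 183 days ago vs limit 180 → not met
3. elopement drill 127 days ago vs limit 120 → not met
4. condition 'provides memory care' holds; fire-alarm system test 111 days ago vs limit 90 → not met
5. state survey 41 days ago vs limit 45 → met
6. dietary services review 107 days ago vs limit 120 → met
7. residents per night-shift aide 0 ≤ 13 → met
8. certified medication aides 0 < 2 → not met
Not met: 1, 2, 3, 4, 8

1, 2, 3, 4, 8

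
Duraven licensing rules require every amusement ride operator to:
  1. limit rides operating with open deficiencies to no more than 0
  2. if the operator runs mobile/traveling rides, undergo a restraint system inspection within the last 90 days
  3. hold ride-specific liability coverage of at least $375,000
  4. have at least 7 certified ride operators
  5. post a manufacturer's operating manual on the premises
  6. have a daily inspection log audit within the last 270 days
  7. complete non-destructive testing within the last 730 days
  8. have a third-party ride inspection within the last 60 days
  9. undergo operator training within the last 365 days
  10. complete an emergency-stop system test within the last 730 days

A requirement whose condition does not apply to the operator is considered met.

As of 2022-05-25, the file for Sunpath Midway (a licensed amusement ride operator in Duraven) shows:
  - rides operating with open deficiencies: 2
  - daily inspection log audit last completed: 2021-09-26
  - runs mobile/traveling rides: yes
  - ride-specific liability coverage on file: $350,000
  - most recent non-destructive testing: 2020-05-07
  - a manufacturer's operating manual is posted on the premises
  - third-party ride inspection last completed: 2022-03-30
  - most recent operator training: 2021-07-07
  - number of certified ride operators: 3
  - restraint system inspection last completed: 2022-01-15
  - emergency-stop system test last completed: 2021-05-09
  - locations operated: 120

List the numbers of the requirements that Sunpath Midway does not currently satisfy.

1. rides operating with open deficiencies 2 > 0 → not met
2. condition 'runs mobile/traveling rides' holds; restraint system inspection 130 days ago vs limit 90 → not met
3. ride-specific liability coverage $350,000 < $375,000 → not met
4. certified ride operators 3 < 7 → not met
5. manufacturer's operating manual present → met
6. daily inspection log audit 241 days ago vs limit 270 → met
7. non-destructive testing 748 days ago vs limit 730 → not met
8. third-party ride inspection 56 days ago vs limit 60 → met
9. operator training 322 days ago vs limit 365 → met
10. emergency-stop system test 381 days ago vs limit 730 → met
Not met: 1, 2, 3, 4, 7

1, 2, 3, 4, 7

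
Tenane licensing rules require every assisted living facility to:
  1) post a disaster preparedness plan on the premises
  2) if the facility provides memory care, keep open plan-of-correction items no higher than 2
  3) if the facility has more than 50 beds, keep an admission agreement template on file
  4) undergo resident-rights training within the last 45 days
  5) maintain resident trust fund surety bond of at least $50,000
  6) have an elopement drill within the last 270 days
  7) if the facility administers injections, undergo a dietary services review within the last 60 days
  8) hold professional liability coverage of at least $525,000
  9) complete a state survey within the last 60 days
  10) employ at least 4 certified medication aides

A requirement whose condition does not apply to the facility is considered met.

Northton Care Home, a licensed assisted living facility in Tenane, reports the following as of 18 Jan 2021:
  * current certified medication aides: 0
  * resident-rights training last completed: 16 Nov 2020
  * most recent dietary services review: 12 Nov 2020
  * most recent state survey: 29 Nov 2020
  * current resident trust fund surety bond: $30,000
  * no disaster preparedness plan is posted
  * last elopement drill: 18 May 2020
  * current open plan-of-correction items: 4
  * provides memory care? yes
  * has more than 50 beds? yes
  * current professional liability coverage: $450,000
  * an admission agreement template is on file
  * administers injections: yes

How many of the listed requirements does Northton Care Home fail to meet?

1. disaster preparedness plan absent → not met
2. condition 'provides memory care' holds; open plan-of-correction items 4 > 2 → not met
3. condition 'has more than 50 beds' holds; admission agreement template present → met
4. resident-rights training 63 days ago vs limit 45 → not met
5. resident trust fund surety bond $30,000 < $50,000 → not met
6. elopement drill 245 days ago vs limit 270 → met
7. condition 'administers injections' holds; dietary services review 67 days ago vs limit 60 → not met
8. professional liability coverage $450,000 < $525,000 → not met
9. state survey 50 days ago vs limit 60 → met
10. certified medication aides 0 < 4 → not met
Not met: 7 of 10

7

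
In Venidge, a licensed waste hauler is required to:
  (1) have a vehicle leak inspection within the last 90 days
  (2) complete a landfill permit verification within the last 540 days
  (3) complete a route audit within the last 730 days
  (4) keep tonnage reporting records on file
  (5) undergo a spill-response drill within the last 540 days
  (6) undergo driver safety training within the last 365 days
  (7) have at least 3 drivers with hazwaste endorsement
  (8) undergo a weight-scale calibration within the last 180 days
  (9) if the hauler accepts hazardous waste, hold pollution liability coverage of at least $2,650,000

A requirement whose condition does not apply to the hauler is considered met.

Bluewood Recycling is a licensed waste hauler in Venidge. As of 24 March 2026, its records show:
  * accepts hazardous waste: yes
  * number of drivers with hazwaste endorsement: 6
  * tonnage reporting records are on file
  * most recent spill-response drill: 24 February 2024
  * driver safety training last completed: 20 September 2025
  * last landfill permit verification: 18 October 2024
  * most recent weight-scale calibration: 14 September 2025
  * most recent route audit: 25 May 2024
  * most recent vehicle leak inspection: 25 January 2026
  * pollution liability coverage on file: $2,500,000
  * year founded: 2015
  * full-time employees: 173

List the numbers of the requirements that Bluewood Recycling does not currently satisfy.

5, 8, 9

1. vehicle leak inspection 58 days ago vs limit 90 → met
2. landfill permit verification 522 days ago vs limit 540 → met
3. route audit 668 days ago vs limit 730 → met
4. tonnage reporting records present → met
5. spill-response drill 759 days ago vs limit 540 → not met
6. driver safety training 185 days ago vs limit 365 → met
7. drivers with hazwaste endorsement 6 ≥ 3 → met
8. weight-scale calibration 191 days ago vs limit 180 → not met
9. condition 'accepts hazardous waste' holds; pollution liability coverage $2,500,000 < $2,650,000 → not met
Not met: 5, 8, 9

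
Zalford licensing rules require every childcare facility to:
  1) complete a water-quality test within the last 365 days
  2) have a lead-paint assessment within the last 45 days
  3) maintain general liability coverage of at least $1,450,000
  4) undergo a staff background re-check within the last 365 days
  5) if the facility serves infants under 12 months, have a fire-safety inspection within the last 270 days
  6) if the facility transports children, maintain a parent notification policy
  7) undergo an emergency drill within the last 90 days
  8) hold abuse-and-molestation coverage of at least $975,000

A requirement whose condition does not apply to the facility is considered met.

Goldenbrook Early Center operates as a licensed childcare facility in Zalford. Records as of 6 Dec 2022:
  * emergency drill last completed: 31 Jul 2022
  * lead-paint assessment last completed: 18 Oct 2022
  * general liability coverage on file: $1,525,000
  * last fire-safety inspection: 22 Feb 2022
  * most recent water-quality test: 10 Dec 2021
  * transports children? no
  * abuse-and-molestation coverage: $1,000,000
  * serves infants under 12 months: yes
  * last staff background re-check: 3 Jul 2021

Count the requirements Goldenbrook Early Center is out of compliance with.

1. water-quality test 361 days ago vs limit 365 → met
2. lead-paint assessment 49 days ago vs limit 45 → not met
3. general liability coverage $1,525,000 ≥ $1,450,000 → met
4. staff background re-check 521 days ago vs limit 365 → not met
5. condition 'serves infants under 12 months' holds; fire-safety inspection 287 days ago vs limit 270 → not met
6. condition 'transports children' does not hold → requirement n/a → met
7. emergency drill 128 days ago vs limit 90 → not met
8. abuse-and-molestation coverage $1,000,000 ≥ $975,000 → met
Not met: 4 of 8

4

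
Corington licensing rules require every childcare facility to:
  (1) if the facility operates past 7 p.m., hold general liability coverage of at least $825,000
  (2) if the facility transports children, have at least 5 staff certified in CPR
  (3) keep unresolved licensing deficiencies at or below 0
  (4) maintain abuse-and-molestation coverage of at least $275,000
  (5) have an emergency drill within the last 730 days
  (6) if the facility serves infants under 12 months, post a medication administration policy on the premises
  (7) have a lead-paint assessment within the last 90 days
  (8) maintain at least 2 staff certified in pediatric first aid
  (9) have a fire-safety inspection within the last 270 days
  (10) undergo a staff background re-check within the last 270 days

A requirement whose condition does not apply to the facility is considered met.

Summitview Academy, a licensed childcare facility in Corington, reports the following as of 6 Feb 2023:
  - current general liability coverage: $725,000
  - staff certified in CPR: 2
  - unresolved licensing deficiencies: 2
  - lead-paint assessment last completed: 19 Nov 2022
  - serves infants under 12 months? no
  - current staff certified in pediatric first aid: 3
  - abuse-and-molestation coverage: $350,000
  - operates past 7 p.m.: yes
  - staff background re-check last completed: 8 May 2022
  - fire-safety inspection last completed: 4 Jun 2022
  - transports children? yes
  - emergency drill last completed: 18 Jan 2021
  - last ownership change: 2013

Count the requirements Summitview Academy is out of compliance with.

5

1. condition 'operates past 7 p.m.' holds; general liability coverage $725,000 < $825,000 → not met
2. condition 'transports children' holds; staff certified in CPR 2 < 5 → not met
3. unresolved licensing deficiencies 2 > 0 → not met
4. abuse-and-molestation coverage $350,000 ≥ $275,000 → met
5. emergency drill 749 days ago vs limit 730 → not met
6. condition 'serves infants under 12 months' does not hold → requirement n/a → met
7. lead-paint assessment 79 days ago vs limit 90 → met
8. staff certified in pediatric first aid 3 ≥ 2 → met
9. fire-safety inspection 247 days ago vs limit 270 → met
10. staff background re-check 274 days ago vs limit 270 → not met
Not met: 5 of 10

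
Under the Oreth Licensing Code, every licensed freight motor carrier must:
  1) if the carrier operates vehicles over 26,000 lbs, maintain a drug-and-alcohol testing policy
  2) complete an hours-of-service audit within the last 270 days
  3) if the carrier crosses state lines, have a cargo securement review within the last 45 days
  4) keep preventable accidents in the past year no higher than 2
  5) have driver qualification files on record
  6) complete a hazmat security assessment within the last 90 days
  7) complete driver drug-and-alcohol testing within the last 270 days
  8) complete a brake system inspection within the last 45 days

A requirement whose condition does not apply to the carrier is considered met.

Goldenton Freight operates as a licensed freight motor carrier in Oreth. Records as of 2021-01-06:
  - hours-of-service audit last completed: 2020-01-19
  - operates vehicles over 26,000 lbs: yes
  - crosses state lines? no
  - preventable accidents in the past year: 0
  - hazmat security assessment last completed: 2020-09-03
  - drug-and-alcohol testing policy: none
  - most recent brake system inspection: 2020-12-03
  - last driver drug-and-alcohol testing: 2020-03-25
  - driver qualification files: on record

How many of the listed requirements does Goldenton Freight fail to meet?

1. condition 'operates vehicles over 26,000 lbs' holds; drug-and-alcohol testing policy absent → not met
2. hours-of-service audit 353 days ago vs limit 270 → not met
3. condition 'crosses state lines' does not hold → requirement n/a → met
4. preventable accidents in the past year 0 ≤ 2 → met
5. driver qualification files present → met
6. hazmat security assessment 125 days ago vs limit 90 → not met
7. driver drug-and-alcohol testing 287 days ago vs limit 270 → not met
8. brake system inspection 34 days ago vs limit 45 → met
Not met: 4 of 8

4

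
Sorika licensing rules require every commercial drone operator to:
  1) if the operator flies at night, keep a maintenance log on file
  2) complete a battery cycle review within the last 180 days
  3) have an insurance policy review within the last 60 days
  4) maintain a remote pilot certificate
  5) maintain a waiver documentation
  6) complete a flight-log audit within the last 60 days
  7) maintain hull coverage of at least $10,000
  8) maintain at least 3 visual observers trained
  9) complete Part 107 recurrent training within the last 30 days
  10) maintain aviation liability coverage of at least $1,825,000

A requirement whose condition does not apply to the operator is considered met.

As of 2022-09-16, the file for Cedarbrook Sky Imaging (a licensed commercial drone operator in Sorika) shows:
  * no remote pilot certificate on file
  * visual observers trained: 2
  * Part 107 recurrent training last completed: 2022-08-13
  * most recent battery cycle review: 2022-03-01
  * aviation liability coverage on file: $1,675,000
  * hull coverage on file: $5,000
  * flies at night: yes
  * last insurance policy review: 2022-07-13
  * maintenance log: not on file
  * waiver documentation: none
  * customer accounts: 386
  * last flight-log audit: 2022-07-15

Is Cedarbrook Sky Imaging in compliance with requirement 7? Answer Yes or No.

7. hull coverage $5,000 < $10,000 → not met

No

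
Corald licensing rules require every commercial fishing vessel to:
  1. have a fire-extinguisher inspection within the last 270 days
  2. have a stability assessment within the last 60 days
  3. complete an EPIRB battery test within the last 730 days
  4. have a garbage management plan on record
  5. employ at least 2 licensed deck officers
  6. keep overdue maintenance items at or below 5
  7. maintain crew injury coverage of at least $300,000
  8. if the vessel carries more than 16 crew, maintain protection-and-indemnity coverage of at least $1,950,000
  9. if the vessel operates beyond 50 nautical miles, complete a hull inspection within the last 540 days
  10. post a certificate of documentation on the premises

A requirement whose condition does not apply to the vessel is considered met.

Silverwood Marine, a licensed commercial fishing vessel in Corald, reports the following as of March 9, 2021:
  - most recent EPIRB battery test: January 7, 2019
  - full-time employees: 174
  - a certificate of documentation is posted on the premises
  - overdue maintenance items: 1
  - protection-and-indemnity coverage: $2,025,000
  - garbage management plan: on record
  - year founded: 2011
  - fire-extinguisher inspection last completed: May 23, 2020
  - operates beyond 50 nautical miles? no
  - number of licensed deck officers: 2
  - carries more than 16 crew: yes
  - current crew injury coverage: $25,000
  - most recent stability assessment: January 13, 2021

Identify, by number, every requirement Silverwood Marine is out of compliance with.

1. fire-extinguisher inspection 290 days ago vs limit 270 → not met
2. stability assessment 55 days ago vs limit 60 → met
3. EPIRB battery test 792 days ago vs limit 730 → not met
4. garbage management plan present → met
5. licensed deck officers 2 ≥ 2 → met
6. overdue maintenance items 1 ≤ 5 → met
7. crew injury coverage $25,000 < $300,000 → not met
8. condition 'carries more than 16 crew' holds; protection-and-indemnity coverage $2,025,000 ≥ $1,950,000 → met
9. condition 'operates beyond 50 nautical miles' does not hold → requirement n/a → met
10. certificate of documentation present → met
Not met: 1, 3, 7

1, 3, 7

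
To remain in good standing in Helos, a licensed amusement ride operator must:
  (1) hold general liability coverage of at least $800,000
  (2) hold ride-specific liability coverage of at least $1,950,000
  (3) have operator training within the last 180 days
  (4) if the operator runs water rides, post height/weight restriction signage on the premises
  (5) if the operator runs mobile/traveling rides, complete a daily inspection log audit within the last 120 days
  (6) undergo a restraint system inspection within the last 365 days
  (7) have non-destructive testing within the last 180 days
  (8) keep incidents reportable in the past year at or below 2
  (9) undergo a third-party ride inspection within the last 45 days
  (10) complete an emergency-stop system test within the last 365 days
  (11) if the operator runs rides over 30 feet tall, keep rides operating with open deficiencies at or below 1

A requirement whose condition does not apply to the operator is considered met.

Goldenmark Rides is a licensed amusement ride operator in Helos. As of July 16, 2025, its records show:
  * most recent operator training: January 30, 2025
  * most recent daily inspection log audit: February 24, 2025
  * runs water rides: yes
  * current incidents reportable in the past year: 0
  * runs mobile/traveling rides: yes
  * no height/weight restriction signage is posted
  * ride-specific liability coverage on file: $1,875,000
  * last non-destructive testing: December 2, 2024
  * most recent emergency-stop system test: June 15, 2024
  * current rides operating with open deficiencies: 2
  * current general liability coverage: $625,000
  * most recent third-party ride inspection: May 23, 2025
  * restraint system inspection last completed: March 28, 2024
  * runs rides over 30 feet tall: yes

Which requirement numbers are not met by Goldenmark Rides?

1. general liability coverage $625,000 < $800,000 → not met
2. ride-specific liability coverage $1,875,000 < $1,950,000 → not met
3. operator training 167 days ago vs limit 180 → met
4. condition 'runs water rides' holds; height/weight restriction signage absent → not met
5. condition 'runs mobile/traveling rides' holds; daily inspection log audit 142 days ago vs limit 120 → not met
6. restraint system inspection 475 days ago vs limit 365 → not met
7. non-destructive testing 226 days ago vs limit 180 → not met
8. incidents reportable in the past year 0 ≤ 2 → met
9. third-party ride inspection 54 days ago vs limit 45 → not met
10. emergency-stop system test 396 days ago vs limit 365 → not met
11. condition 'runs rides over 30 feet tall' holds; rides operating with open deficiencies 2 > 1 → not met
Not met: 1, 2, 4, 5, 6, 7, 9, 10, 11

1, 2, 4, 5, 6, 7, 9, 10, 11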